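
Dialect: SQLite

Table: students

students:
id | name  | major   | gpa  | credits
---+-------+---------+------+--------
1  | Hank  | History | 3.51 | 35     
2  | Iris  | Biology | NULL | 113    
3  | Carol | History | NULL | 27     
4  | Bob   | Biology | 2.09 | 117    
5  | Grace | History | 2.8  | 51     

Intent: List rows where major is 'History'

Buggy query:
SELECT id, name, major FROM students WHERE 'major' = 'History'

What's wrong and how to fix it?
Bug: 'major' in single quotes is a string literal, not the column; the comparison is literal-vs-literal and never true

Fix: Remove the quotes around the column name (or use double quotes for an identifier)

Corrected query:
SELECT id, name, major FROM students WHERE major = 'History'

Result:
id | name  | major  
---+-------+--------
1  | Hank  | History
3  | Carol | History
5  | Grace | History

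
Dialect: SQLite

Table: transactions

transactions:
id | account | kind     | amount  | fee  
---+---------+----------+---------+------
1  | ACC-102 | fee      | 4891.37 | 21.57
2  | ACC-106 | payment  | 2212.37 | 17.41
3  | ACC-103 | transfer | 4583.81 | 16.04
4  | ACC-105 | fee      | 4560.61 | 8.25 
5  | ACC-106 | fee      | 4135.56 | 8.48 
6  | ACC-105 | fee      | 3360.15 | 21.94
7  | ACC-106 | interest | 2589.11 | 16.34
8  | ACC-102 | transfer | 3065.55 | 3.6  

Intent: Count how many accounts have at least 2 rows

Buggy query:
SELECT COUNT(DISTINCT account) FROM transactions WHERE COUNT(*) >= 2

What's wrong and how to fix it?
Bug: WHERE filters individual rows, not groups, so a group-level COUNT is invalid there

Fix: Use a subquery that GROUPs and filters with HAVING, then count its rows

Corrected query:
SELECT COUNT(*) FROM (SELECT account FROM transactions GROUP BY account HAVING COUNT(*) >= 2)

Result:
COUNT(*)
--------
3       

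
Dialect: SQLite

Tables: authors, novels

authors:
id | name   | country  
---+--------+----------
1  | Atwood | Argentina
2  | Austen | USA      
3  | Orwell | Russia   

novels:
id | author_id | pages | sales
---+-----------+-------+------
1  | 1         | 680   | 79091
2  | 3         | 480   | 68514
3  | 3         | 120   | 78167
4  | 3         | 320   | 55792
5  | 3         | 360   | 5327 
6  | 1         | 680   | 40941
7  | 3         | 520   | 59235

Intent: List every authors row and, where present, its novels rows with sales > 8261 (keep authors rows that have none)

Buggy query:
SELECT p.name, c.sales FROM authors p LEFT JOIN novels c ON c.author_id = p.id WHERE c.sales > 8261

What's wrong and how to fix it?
Bug: A WHERE condition on the right-hand table after LEFT JOIN drops unmatched parents

Fix: Put 'c.sales > 8261' in the JOIN's ON clause instead of WHERE

Corrected query:
SELECT p.name, c.sales FROM authors p LEFT JOIN novels c ON c.author_id = p.id AND c.sales > 8261

Result:
name   | sales
-------+------
Atwood | 40941
Atwood | 79091
Austen | NULL 
Orwell | 55792
Orwell | 59235
Orwell | 68514
Orwell | 78167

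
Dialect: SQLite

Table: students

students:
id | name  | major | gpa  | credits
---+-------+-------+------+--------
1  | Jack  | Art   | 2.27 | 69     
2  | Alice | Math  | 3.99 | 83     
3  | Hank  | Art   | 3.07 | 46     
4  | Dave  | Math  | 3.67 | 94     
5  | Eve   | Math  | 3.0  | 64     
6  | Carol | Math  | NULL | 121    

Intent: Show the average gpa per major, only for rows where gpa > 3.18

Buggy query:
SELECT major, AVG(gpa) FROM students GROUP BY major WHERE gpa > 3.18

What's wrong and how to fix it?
Bug: WHERE cannot follow GROUP BY

Fix: Move the WHERE clause before GROUP BY

Corrected query:
SELECT major, AVG(gpa) FROM students WHERE gpa > 3.18 GROUP BY major

Result:
major | AVG(gpa)
------+---------
Math  | 3.83    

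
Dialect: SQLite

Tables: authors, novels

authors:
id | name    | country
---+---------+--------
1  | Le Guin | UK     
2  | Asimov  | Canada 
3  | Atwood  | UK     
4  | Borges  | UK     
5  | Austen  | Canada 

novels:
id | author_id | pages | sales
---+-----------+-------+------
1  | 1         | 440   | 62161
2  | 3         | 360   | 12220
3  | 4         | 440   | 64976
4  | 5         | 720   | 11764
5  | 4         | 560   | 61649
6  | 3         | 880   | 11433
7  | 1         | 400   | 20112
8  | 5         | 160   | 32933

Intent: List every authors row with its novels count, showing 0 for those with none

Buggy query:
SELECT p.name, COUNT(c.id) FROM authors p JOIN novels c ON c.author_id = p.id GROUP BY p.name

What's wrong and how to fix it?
Bug: INNER JOIN drops authors rows that have no matching novels rows

Fix: Switch to LEFT JOIN to retain unmatched parent rows

Corrected query:
SELECT p.name, COUNT(c.id) FROM authors p LEFT JOIN novels c ON c.author_id = p.id GROUP BY p.name

Result:
name    | COUNT(c.id)
--------+------------
Asimov  | 0          
Atwood  | 2          
Austen  | 2          
Borges  | 2          
Le Guin | 2          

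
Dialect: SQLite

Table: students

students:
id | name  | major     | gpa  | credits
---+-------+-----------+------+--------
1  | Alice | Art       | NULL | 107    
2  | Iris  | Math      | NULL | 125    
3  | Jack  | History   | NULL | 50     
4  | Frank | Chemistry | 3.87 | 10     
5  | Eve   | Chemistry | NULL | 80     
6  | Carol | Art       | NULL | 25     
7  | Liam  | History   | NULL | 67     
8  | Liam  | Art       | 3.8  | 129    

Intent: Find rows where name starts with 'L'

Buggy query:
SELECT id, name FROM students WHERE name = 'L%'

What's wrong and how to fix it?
Bug: '=' compares the literal string including the % character; pattern matching needs LIKE

Fix: Replace '=' with LIKE so 'L%' is treated as a pattern

Corrected query:
SELECT id, name FROM students WHERE name LIKE 'L%'

Result:
id | name
---+-----
7  | Liam
8  | Liam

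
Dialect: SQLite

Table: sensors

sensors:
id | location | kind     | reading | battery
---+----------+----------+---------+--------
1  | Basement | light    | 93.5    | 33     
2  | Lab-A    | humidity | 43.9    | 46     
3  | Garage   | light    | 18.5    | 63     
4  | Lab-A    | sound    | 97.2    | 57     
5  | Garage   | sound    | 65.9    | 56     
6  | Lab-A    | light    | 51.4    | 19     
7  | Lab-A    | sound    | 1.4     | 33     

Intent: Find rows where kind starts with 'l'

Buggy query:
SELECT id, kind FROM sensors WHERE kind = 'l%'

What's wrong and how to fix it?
Bug: '=' compares the literal string including the % character; pattern matching needs LIKE

Fix: Use LIKE for wildcard pattern matching

Corrected query:
SELECT id, kind FROM sensors WHERE kind LIKE 'l%'

Result:
id | kind 
---+------
1  | light
3  | light
6  | light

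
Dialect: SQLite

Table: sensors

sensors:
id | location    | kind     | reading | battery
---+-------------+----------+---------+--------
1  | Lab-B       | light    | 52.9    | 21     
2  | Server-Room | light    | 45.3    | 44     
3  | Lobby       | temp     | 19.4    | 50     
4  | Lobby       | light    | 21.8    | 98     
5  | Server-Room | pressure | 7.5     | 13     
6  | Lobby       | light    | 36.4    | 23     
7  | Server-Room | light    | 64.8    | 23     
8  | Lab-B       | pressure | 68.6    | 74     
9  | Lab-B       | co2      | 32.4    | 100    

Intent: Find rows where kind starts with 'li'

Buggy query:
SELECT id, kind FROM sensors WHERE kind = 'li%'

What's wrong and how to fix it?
Bug: '=' compares the literal string including the % character; pattern matching needs LIKE

Fix: Replace '=' with LIKE so 'li%' is treated as a pattern

Corrected query:
SELECT id, kind FROM sensors WHERE kind LIKE 'li%'

Result:
id | kind 
---+------
1  | light
2  | light
4  | light
6  | light
7  | light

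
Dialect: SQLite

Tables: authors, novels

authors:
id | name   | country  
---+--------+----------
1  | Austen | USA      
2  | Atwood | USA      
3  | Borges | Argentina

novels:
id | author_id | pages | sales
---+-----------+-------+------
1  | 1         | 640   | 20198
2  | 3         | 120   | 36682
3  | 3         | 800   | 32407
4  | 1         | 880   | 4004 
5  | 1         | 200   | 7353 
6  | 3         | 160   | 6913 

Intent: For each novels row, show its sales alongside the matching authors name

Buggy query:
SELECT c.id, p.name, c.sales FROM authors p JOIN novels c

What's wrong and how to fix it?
Bug: Missing join condition: each novels row is matched to all authors rows instead of just its own

Fix: Specify the join condition linking the foreign key to the parent id

Corrected query:
SELECT c.id, p.name, c.sales FROM authors p JOIN novels c ON c.author_id = p.id

Result:
id | name   | sales
---+--------+------
1  | Austen | 20198
2  | Borges | 36682
3  | Borges | 32407
4  | Austen | 4004 
5  | Austen | 7353 
6  | Borges | 6913 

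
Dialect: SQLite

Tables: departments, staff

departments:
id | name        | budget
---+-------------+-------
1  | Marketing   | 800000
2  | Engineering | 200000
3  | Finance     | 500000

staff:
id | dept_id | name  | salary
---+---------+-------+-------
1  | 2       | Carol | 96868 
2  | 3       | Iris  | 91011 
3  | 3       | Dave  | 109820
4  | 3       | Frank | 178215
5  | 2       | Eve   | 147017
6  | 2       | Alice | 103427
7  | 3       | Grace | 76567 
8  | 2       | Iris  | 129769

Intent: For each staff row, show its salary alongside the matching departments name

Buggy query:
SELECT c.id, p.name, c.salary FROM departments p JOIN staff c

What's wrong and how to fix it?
Bug: Missing join condition: each staff row is matched to all departments rows instead of just its own

Fix: Specify the join condition linking the foreign key to the parent id

Corrected query:
SELECT c.id, p.name, c.salary FROM departments p JOIN staff c ON c.dept_id = p.id

Result:
id | name        | salary
---+-------------+-------
1  | Engineering | 96868 
2  | Finance     | 91011 
3  | Finance     | 109820
4  | Finance     | 178215
5  | Engineering | 147017
6  | Engineering | 103427
7  | Finance     | 76567 
8  | Engineering | 129769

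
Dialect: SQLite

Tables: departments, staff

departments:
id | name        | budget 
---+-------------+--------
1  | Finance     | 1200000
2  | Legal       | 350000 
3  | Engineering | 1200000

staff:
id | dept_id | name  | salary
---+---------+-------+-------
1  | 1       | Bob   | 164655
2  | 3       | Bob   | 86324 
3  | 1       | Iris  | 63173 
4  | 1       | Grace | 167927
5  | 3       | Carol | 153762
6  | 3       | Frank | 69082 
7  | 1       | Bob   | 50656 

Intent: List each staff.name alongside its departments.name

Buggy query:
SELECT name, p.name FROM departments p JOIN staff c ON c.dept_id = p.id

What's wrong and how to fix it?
Bug: Both tables have a 'name' column; the unqualified reference is ambiguous

Fix: Qualify the column with its table alias (c.name)

Corrected query:
SELECT c.name, p.name FROM departments p JOIN staff c ON c.dept_id = p.id

Result:
name  | name       
------+------------
Bob   | Finance    
Bob   | Engineering
Iris  | Finance    
Grace | Finance    
Carol | Engineering
Frank | Engineering
Bob   | Finance    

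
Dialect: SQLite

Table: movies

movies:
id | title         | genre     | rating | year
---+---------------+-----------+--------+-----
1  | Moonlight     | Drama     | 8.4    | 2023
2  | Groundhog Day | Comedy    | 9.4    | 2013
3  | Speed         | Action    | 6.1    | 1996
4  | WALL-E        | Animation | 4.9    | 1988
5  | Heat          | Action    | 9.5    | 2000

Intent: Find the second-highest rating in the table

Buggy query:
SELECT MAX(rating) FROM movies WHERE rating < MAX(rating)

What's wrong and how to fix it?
Bug: MAX(rating) on the right of the comparison is an aggregate-in-WHERE error

Fix: Compute the overall MAX in a subquery, then take MAX of rows below it

Corrected query:
SELECT MAX(rating) FROM movies WHERE rating < (SELECT MAX(rating) FROM movies)

Result:
MAX(rating)
-----------
9.4        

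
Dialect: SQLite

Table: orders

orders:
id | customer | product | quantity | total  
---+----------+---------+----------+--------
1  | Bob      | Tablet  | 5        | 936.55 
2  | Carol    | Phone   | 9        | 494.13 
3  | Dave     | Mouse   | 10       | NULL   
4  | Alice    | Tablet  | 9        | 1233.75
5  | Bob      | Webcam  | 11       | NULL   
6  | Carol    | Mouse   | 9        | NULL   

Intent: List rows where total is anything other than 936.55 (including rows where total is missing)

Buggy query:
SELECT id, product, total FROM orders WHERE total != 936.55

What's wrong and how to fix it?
Bug: Inequality against NULL is unknown, not true; rows with NULL are dropped

Fix: Add an explicit OR total IS NULL to include the missing-value rows

Corrected query:
SELECT id, product, total FROM orders WHERE total != 936.55 OR total IS NULL

Result:
id | product | total  
---+---------+--------
2  | Phone   | 494.13 
3  | Mouse   | NULL   
4  | Tablet  | 1233.75
5  | Webcam  | NULL   
6  | Mouse   | NULL   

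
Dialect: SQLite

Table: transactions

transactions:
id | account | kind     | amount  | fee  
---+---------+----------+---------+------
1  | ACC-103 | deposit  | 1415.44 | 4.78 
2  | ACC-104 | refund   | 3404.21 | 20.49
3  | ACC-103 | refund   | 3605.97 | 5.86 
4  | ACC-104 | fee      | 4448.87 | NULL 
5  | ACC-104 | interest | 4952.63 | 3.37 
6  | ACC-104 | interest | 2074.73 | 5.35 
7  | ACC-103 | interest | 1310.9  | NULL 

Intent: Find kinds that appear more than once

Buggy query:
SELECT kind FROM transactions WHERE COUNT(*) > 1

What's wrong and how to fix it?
Bug: WHERE can't reference COUNT(*); aggregates are computed after WHERE

Fix: GROUP BY kind, then filter groups with HAVING COUNT(*) > 1

Corrected query:
SELECT kind FROM transactions GROUP BY kind HAVING COUNT(*) > 1

Result:
kind    
--------
interest
refund  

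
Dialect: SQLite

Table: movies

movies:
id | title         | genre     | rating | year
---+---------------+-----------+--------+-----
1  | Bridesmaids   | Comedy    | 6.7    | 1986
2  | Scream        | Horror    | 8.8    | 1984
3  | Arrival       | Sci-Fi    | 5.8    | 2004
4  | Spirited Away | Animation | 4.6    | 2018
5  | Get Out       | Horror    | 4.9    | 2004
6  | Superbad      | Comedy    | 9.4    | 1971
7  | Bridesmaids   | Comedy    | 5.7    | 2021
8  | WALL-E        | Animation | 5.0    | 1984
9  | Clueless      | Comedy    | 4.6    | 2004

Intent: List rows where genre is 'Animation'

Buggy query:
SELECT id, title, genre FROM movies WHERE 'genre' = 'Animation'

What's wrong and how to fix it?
Bug: Single quotes denote string literals in SQL; the column name is being compared as a constant string

Fix: Reference the column as genre without single quotes

Corrected query:
SELECT id, title, genre FROM movies WHERE genre = 'Animation'

Result:
id | title         | genre    
---+---------------+----------
4  | Spirited Away | Animation
8  | WALL-E        | Animation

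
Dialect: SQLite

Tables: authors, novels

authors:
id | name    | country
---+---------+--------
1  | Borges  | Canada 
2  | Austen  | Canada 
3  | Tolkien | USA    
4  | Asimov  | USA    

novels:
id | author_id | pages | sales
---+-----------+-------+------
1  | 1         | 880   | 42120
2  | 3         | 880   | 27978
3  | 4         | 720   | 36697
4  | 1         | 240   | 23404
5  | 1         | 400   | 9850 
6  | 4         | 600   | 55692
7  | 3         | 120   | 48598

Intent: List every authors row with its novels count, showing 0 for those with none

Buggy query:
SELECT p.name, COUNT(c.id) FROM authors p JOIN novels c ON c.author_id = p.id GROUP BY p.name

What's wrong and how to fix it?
Bug: An inner join excludes parents with zero children

Fix: Switch to LEFT JOIN to retain unmatched parent rows

Corrected query:
SELECT p.name, COUNT(c.id) FROM authors p LEFT JOIN novels c ON c.author_id = p.id GROUP BY p.name

Result:
name    | COUNT(c.id)
--------+------------
Asimov  | 2          
Austen  | 0          
Borges  | 3          
Tolkien | 2          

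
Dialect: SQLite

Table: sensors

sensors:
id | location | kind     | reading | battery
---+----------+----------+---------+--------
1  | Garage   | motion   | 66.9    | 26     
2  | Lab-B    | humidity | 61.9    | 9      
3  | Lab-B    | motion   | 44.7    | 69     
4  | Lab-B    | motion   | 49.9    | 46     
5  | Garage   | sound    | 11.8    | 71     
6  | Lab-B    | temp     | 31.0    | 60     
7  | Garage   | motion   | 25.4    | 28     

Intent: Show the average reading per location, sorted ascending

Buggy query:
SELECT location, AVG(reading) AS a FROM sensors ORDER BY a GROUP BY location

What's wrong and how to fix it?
Bug: GROUP BY must precede ORDER BY

Fix: Reorder: SELECT … FROM … GROUP BY … ORDER BY …

Corrected query:
SELECT location, AVG(reading) AS a FROM sensors GROUP BY location ORDER BY a

Result:
location | a     
---------+-------
Garage   | 34.7  
Lab-B    | 46.875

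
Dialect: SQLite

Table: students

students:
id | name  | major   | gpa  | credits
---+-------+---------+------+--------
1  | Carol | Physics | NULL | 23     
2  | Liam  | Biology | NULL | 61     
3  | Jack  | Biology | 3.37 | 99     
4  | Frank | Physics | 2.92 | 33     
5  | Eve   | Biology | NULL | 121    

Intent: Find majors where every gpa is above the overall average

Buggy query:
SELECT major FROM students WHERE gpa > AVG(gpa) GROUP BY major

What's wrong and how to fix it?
Bug: WHERE evaluates per row before aggregation, so AVG() is unavailable

Fix: Use a subquery for AVG and a HAVING MIN(...) filter so the condition holds for every row in the group

Corrected query:
SELECT major FROM students GROUP BY major HAVING MIN(gpa) > (SELECT AVG(gpa) FROM students)

Result:
major  
-------
Biology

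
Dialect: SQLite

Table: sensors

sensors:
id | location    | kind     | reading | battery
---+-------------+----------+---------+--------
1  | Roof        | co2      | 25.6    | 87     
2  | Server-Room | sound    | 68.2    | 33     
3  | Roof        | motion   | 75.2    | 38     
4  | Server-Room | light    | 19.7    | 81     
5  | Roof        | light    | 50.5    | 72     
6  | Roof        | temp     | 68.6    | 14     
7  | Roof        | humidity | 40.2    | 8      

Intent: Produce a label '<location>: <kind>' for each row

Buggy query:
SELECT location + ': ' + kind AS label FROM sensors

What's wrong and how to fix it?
Bug: '+' is numeric addition; on text columns SQLite converts them to 0 instead of concatenating

Fix: Use the || operator for string concatenation

Corrected query:
SELECT location || ': ' || kind AS label FROM sensors

Result:
label             
------------------
Roof: co2         
Server-Room: sound
Roof: motion      
Server-Room: light
Roof: light       
Roof: temp        
Roof: humidity    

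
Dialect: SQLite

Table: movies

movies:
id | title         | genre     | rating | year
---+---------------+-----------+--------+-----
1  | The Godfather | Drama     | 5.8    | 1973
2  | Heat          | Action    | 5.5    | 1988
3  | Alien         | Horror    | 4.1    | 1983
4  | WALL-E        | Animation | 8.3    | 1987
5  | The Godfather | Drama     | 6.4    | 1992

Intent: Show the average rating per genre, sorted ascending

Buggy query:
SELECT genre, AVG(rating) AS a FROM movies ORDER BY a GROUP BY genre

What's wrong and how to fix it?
Bug: GROUP BY must precede ORDER BY

Fix: Move ORDER BY to the end, after GROUP BY

Corrected query:
SELECT genre, AVG(rating) AS a FROM movies GROUP BY genre ORDER BY a

Result:
genre     | a  
----------+----
Horror    | 4.1
Action    | 5.5
Drama     | 6.1
Animation | 8.3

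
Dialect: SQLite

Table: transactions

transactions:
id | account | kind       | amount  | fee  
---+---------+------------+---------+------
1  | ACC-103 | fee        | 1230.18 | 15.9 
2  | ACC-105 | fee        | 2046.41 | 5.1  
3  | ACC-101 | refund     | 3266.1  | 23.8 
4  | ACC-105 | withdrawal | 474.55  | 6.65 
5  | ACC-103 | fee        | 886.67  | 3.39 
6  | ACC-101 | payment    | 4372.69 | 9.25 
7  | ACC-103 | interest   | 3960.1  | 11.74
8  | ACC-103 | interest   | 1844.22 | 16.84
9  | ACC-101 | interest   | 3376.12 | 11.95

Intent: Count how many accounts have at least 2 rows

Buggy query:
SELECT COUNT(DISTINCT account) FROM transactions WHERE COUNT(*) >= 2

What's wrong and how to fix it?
Bug: COUNT(*) cannot appear in WHERE; the per-group count doesn't exist yet

Fix: Use a subquery that GROUPs and filters with HAVING, then count its rows

Corrected query:
SELECT COUNT(*) FROM (SELECT account FROM transactions GROUP BY account HAVING COUNT(*) >= 2)

Result:
COUNT(*)
--------
3       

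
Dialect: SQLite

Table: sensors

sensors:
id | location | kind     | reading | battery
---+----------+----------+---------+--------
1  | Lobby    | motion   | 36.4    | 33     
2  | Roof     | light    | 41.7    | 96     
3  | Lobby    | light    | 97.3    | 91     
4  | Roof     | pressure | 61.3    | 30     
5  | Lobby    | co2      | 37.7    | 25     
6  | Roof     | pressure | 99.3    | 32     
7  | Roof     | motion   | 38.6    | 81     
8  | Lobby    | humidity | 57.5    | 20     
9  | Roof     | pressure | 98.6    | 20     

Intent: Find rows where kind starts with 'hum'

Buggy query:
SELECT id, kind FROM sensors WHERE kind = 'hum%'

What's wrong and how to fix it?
Bug: Wildcards only work with LIKE; '=' treats '%' as a literal character

Fix: Replace '=' with LIKE so 'hum%' is treated as a pattern

Corrected query:
SELECT id, kind FROM sensors WHERE kind LIKE 'hum%'

Result:
id | kind    
---+---------
8  | humidity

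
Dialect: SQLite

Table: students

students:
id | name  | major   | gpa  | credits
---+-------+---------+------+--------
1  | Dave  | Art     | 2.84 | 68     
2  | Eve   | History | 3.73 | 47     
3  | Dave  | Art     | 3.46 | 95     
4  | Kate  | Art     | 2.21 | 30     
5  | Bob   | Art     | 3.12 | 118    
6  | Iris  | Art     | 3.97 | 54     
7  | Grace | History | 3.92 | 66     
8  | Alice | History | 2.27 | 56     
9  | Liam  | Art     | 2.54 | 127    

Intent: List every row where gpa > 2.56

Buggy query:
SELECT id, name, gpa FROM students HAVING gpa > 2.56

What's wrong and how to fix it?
Bug: This is a non-aggregate query (no GROUP BY, no aggregates), so in SQLite the HAVING clause is invalid here; a row-level condition belongs in WHERE

Fix: Use WHERE for row-level filtering

Corrected query:
SELECT id, name, gpa FROM students WHERE gpa > 2.56

Result:
id | name  | gpa 
---+-------+-----
1  | Dave  | 2.84
2  | Eve   | 3.73
3  | Dave  | 3.46
5  | Bob   | 3.12
6  | Iris  | 3.97
7  | Grace | 3.92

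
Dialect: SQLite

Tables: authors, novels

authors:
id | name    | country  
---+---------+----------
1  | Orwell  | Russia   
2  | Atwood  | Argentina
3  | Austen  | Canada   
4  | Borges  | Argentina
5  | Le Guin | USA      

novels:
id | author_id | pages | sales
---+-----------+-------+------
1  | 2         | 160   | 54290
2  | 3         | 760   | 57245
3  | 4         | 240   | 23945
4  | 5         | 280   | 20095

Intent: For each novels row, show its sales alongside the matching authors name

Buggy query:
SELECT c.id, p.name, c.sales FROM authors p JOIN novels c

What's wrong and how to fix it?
Bug: Missing join condition: each novels row is matched to all authors rows instead of just its own

Fix: Specify the join condition linking the foreign key to the parent id

Corrected query:
SELECT c.id, p.name, c.sales FROM authors p JOIN novels c ON c.author_id = p.id

Result:
id | name    | sales
---+---------+------
1  | Atwood  | 54290
2  | Austen  | 57245
3  | Borges  | 23945
4  | Le Guin | 20095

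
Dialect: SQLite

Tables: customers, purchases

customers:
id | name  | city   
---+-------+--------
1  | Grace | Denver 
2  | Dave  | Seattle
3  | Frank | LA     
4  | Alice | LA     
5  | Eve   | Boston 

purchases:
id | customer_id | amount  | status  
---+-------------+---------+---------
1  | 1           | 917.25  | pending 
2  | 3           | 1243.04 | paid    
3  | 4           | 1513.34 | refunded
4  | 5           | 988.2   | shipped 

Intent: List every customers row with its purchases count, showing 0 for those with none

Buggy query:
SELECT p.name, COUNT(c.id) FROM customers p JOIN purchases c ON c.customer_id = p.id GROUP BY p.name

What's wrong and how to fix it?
Bug: An inner join excludes parents with zero children

Fix: Switch to LEFT JOIN to retain unmatched parent rows

Corrected query:
SELECT p.name, COUNT(c.id) FROM customers p LEFT JOIN purchases c ON c.customer_id = p.id GROUP BY p.name

Result:
name  | COUNT(c.id)
------+------------
Alice | 1          
Dave  | 0          
Eve   | 1          
Frank | 1          
Grace | 1          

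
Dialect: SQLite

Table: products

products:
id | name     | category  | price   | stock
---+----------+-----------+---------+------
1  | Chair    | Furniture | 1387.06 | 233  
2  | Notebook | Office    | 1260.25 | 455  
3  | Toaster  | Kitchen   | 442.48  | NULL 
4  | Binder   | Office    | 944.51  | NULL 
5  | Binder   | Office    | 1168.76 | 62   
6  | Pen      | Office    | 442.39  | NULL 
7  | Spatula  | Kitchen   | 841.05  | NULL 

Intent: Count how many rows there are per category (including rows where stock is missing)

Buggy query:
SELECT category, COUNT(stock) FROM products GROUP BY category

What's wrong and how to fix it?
Bug: COUNT(stock) skips NULLs, so groups with missing stock are undercounted

Fix: Replace COUNT(stock) with COUNT(*)

Corrected query:
SELECT category, COUNT(*) FROM products GROUP BY category

Result:
category  | COUNT(*)
----------+---------
Furniture | 1       
Kitchen   | 2       
Office    | 4       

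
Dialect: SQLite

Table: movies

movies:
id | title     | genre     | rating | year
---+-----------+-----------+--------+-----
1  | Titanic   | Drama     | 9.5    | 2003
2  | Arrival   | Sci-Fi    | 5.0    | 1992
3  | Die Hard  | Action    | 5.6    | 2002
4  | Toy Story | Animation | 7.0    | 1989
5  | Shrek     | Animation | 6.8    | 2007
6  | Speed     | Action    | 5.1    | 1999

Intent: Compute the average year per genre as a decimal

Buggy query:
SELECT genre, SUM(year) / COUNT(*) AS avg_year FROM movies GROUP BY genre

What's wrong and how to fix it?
Bug: Both operands are integers, so '/' performs integer division and truncates

Fix: Cast one side to REAL so the division keeps the fractional part

Corrected query:
SELECT genre, SUM(year) * 1.0 / COUNT(*) AS avg_year FROM movies GROUP BY genre

Result:
genre     | avg_year
----------+---------
Action    | 2000.5  
Animation | 1998    
Drama     | 2003    
Sci-Fi    | 1992    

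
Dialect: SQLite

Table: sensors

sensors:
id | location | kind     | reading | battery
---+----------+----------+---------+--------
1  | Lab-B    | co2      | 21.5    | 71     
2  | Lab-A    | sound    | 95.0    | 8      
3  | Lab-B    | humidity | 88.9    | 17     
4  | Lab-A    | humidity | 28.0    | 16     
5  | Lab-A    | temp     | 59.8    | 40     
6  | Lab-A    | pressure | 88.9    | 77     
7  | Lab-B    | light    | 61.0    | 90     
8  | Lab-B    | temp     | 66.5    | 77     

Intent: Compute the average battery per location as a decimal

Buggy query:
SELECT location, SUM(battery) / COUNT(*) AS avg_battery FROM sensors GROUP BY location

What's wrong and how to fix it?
Bug: Both operands are integers, so '/' performs integer division and truncates

Fix: Multiply by 1.0 (or CAST to REAL) to force floating-point division

Corrected query:
SELECT location, SUM(battery) * 1.0 / COUNT(*) AS avg_battery FROM sensors GROUP BY location

Result:
location | avg_battery
---------+------------
Lab-A    | 35.25      
Lab-B    | 63.75      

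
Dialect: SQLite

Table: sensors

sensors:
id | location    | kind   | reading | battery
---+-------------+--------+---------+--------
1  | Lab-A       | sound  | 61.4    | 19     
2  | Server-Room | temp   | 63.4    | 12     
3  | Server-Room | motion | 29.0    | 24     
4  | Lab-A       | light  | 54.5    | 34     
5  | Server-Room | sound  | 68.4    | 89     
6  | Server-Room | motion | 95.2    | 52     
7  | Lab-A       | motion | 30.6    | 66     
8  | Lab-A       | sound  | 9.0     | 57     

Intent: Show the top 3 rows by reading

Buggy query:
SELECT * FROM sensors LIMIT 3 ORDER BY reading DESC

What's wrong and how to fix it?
Bug: LIMIT must come after ORDER BY

Fix: Swap the clauses: ORDER BY first, then LIMIT

Corrected query:
SELECT * FROM sensors ORDER BY reading DESC LIMIT 3

Result:
id | location    | kind   | reading | battery
---+-------------+--------+---------+--------
6  | Server-Room | motion | 95.2    | 52     
5  | Server-Room | sound  | 68.4    | 89     
2  | Server-Room | temp   | 63.4    | 12     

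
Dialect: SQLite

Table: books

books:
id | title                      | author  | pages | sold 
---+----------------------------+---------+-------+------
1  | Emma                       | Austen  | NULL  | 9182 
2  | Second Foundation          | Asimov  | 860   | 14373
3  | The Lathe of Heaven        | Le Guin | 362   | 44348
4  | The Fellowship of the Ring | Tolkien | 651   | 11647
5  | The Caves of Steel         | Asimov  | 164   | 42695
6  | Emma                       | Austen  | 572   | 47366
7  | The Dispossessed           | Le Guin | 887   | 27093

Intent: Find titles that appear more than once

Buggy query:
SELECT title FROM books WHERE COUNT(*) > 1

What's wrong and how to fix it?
Bug: COUNT(*) is an aggregate and cannot be used in WHERE

Fix: GROUP BY title, then filter groups with HAVING COUNT(*) > 1

Corrected query:
SELECT title FROM books GROUP BY title HAVING COUNT(*) > 1

Result:
title
-----
Emma 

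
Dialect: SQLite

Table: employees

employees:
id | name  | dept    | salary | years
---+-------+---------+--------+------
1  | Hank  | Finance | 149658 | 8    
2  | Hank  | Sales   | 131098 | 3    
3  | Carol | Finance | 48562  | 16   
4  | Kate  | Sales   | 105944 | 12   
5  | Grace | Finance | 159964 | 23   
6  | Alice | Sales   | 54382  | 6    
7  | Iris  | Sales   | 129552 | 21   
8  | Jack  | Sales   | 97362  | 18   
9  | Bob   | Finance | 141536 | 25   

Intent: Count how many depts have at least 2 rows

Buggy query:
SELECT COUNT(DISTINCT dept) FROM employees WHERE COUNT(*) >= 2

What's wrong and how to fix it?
Bug: COUNT(*) cannot appear in WHERE; the per-group count doesn't exist yet

Fix: Use a subquery that GROUPs and filters with HAVING, then count its rows

Corrected query:
SELECT COUNT(*) FROM (SELECT dept FROM employees GROUP BY dept HAVING COUNT(*) >= 2)

Result:
COUNT(*)
--------
2       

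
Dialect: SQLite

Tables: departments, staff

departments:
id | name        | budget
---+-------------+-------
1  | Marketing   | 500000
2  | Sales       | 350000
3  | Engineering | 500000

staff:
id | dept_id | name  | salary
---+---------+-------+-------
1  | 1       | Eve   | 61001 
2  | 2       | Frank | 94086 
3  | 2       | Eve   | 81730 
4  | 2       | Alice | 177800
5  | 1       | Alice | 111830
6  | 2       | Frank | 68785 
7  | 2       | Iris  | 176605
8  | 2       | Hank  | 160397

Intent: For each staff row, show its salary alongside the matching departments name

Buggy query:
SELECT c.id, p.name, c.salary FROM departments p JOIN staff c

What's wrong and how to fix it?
Bug: JOIN with no ON clause produces a cartesian product; every staff row pairs with every departments row

Fix: Add ON c.dept_id = p.id to the JOIN

Corrected query:
SELECT c.id, p.name, c.salary FROM departments p JOIN staff c ON c.dept_id = p.id

Result:
id | name      | salary
---+-----------+-------
1  | Marketing | 61001 
2  | Sales     | 94086 
3  | Sales     | 81730 
4  | Sales     | 177800
5  | Marketing | 111830
6  | Sales     | 68785 
7  | Sales     | 176605
8  | Sales     | 160397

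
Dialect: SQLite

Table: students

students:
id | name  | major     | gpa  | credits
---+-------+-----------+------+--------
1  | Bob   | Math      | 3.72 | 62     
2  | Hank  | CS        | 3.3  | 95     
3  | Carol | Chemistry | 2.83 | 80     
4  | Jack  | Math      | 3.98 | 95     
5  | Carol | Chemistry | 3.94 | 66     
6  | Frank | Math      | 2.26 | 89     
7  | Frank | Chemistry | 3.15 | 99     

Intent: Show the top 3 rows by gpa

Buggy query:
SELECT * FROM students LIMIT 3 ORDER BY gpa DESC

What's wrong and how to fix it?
Bug: LIMIT must come after ORDER BY

Fix: Swap the clauses: ORDER BY first, then LIMIT

Corrected query:
SELECT * FROM students ORDER BY gpa DESC LIMIT 3

Result:
id | name  | major     | gpa  | credits
---+-------+-----------+------+--------
4  | Jack  | Math      | 3.98 | 95     
5  | Carol | Chemistry | 3.94 | 66     
1  | Bob   | Math      | 3.72 | 62     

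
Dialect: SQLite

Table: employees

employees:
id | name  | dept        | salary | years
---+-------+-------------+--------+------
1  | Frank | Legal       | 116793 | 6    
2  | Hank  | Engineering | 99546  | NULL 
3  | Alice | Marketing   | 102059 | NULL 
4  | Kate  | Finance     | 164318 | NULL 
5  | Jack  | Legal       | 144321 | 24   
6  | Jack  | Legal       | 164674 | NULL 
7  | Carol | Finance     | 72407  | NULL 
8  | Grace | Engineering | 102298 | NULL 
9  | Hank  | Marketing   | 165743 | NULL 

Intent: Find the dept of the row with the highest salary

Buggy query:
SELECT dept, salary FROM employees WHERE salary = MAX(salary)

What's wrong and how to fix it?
Bug: MAX(salary) is an aggregate and cannot be used directly in WHERE

Fix: Wrap MAX in a scalar subquery so WHERE compares against a single value

Corrected query:
SELECT dept, salary FROM employees WHERE salary = (SELECT MAX(salary) FROM employees)

Result:
dept      | salary
----------+-------
Marketing | 165743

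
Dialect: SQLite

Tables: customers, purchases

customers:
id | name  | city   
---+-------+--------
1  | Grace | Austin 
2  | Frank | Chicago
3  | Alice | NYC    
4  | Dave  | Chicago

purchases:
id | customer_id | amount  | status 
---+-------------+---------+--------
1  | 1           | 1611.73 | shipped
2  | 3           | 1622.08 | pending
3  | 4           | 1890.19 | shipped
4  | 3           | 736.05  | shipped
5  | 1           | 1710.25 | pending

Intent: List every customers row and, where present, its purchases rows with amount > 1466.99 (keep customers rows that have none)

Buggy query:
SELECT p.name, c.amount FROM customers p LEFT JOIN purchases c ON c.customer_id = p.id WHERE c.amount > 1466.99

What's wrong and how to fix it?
Bug: Filtering c.amount in WHERE discards the NULL rows produced by LEFT JOIN, turning it into an inner join

Fix: Move the right-table condition into the ON clause so unmatched parents are kept

Corrected query:
SELECT p.name, c.amount FROM customers p LEFT JOIN purchases c ON c.customer_id = p.id AND c.amount > 1466.99

Result:
name  | amount 
------+--------
Grace | 1611.73
Grace | 1710.25
Frank | NULL   
Alice | 1622.08
Dave  | 1890.19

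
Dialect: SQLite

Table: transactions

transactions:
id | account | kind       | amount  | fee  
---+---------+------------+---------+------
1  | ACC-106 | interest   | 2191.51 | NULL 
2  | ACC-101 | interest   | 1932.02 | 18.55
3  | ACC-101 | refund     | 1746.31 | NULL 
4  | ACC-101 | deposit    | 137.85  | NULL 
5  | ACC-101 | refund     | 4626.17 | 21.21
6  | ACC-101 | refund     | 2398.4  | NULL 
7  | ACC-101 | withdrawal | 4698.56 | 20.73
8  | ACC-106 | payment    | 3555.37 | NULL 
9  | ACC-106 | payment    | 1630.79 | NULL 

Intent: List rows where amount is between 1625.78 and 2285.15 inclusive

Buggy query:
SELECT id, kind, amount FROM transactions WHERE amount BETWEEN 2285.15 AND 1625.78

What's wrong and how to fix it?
Bug: The bounds are reversed; BETWEEN a AND b requires a <= b to match anything

Fix: Swap the bounds so the smaller value comes first

Corrected query:
SELECT id, kind, amount FROM transactions WHERE amount BETWEEN 1625.78 AND 2285.15

Result:
id | kind     | amount 
---+----------+--------
1  | interest | 2191.51
2  | interest | 1932.02
3  | refund   | 1746.31
9  | payment  | 1630.79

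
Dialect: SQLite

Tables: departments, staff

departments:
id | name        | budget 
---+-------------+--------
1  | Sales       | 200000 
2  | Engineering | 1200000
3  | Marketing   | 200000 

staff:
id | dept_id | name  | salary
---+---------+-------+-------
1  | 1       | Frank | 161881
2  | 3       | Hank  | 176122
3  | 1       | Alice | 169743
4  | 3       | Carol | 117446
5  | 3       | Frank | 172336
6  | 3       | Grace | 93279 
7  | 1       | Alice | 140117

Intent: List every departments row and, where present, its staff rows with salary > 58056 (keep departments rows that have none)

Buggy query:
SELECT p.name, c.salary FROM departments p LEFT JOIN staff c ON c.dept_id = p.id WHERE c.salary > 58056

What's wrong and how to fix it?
Bug: Filtering c.salary in WHERE discards the NULL rows produced by LEFT JOIN, turning it into an inner join

Fix: Move the right-table condition into the ON clause so unmatched parents are kept

Corrected query:
SELECT p.name, c.salary FROM departments p LEFT JOIN staff c ON c.dept_id = p.id AND c.salary > 58056

Result:
name        | salary
------------+-------
Sales       | 140117
Sales       | 161881
Sales       | 169743
Engineering | NULL  
Marketing   | 93279 
Marketing   | 117446
Marketing   | 172336
Marketing   | 176122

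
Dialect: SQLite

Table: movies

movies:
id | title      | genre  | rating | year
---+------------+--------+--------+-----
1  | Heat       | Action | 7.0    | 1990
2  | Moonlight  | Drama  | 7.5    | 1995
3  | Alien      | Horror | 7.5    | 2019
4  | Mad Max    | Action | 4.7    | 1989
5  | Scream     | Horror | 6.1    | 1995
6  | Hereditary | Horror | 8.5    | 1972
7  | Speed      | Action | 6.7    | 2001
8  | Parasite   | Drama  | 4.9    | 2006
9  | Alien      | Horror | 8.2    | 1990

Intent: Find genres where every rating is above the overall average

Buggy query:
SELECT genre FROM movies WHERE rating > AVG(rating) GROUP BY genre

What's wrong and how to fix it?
Bug: AVG() is an aggregate; it can't sit directly in WHERE

Fix: Compute the overall average in a scalar subquery and compare each group's MIN against it in HAVING

Corrected query:
SELECT genre FROM movies GROUP BY genre HAVING MIN(rating) > (SELECT AVG(rating) FROM movies)

Result:
(no rows)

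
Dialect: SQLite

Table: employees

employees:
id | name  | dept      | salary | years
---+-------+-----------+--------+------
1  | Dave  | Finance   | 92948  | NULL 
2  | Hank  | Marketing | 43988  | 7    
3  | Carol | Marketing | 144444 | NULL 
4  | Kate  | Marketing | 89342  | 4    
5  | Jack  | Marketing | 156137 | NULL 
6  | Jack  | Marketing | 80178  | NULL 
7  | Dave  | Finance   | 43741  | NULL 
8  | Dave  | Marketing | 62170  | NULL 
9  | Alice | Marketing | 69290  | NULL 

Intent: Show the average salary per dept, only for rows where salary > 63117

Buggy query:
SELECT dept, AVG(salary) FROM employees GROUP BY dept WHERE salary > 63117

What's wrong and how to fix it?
Bug: WHERE cannot follow GROUP BY

Fix: Place WHERE between FROM and GROUP BY

Corrected query:
SELECT dept, AVG(salary) FROM employees WHERE salary > 63117 GROUP BY dept

Result:
dept      | AVG(salary)
----------+------------
Finance   | 92948      
Marketing | 107878.2   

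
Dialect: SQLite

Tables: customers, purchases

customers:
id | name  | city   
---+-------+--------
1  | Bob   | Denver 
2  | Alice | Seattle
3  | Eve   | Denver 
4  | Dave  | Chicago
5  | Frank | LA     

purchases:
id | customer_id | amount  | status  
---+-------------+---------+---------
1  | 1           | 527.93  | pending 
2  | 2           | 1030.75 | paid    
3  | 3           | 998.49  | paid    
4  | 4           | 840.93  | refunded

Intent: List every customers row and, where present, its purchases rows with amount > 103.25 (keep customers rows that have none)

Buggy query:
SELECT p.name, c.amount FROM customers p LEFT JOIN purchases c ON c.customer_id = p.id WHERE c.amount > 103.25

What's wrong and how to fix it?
Bug: A WHERE condition on the right-hand table after LEFT JOIN drops unmatched parents

Fix: Move the right-table condition into the ON clause so unmatched parents are kept

Corrected query:
SELECT p.name, c.amount FROM customers p LEFT JOIN purchases c ON c.customer_id = p.id AND c.amount > 103.25

Result:
name  | amount 
------+--------
Bob   | 527.93 
Alice | 1030.75
Eve   | 998.49 
Dave  | 840.93 
Frank | NULL   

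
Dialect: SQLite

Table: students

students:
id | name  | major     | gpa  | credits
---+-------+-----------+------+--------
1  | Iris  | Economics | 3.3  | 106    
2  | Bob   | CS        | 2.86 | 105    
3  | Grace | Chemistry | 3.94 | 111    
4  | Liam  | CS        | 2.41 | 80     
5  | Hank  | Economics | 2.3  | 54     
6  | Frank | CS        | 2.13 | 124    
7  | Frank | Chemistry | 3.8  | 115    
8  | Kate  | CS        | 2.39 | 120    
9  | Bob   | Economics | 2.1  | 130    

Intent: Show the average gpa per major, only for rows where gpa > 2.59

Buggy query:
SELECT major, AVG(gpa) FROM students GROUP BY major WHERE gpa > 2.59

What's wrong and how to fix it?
Bug: WHERE cannot follow GROUP BY

Fix: Place WHERE between FROM and GROUP BY

Corrected query:
SELECT major, AVG(gpa) FROM students WHERE gpa > 2.59 GROUP BY major

Result:
major     | AVG(gpa)
----------+---------
CS        | 2.86    
Chemistry | 3.87    
Economics | 3.3     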